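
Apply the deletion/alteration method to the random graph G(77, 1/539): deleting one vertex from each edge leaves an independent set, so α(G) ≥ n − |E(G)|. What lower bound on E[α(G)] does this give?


E[|E(G)|] = C(77, 2)·p = 2926 · (1/539) = 38/7.
E[α(G)] ≥ n − E[|E(G)|] = 77 − 38/7 = 501/7.
Numerically: ≈ 71.5714.
(This is only a lower bound; the true E[α(G)] may be larger.)

E[α(G)] ≥ 501/7 ≈ 71.5714.


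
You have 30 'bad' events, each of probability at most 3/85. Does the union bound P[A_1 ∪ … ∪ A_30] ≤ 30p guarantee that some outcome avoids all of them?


Union bound: P[∪_{i=1}^{30} A_i] ≤ Σ_i P[A_i] ≤ 30·p = 30·(3/85) = 18/17.
Numerically: 18/17 ≈ 1.0588235.
Is 18/17 < 1? NO.
Since the bound 18/17 is ≥ 1, the union bound is uninformative here; it does NOT by itself certify existence.

30·p = 18/17 ≈ 1.0588235; existence NOT certified by the union bound.


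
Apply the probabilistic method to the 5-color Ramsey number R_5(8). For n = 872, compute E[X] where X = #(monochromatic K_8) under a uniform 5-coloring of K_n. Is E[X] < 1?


E[X] = C(872, 8) · 5^{1 − 28} = 8028343903111291045 · 5^{−27} = 8028343903111291045/7450580596923828125.
As a reduced fraction: E[X] = 1605668780622258209/1490116119384765625 ≈ 1.07755.
Is E[X] < 1? NO.
Since E[X] ≥ 1, the first-moment bound is inconclusive at n = 872; it does NOT by itself certify R_5(8) > 872.

E[X] = 1605668780622258209/1490116119384765625 ≈ 1.07755; E[X] ≥ 1; first-moment method inconclusive here.


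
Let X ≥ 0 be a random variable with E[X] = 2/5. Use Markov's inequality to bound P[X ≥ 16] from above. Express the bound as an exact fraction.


μ = E[X] = 2/5, a = 16.
Markov: P[X ≥ 16] ≤ μ/a = (2/5)/16 = 1/40.
Numerically: ≈ 0.0250.
(Since a = 16 > μ = 0.4000, the bound 1/40 is < 1 and informative.)

P[X ≥ 16] ≤ 1/40 ≈ 0.0250.


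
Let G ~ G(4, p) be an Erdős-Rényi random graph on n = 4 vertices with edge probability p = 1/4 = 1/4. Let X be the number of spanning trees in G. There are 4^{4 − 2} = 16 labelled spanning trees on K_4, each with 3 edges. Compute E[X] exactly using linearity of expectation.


K_4 has 4^{4 − 2} = 16 labelled spanning trees.
For each such spanning tree H, let X_H = 1 if all 3 edges of H are present in G. Then P[X_H = 1] = p^{3} = (1/4)^{3} = 1/64.
Summing the indicators: E[X] = Σ_H E[X_H] = 16 · p^{3} = 16 · 1/64 = 1/4.
Numerically: E[X] ≈ 0.25.

E[X] = 16 · (1/4)^{3} = 1/4 ≈ 0.25.


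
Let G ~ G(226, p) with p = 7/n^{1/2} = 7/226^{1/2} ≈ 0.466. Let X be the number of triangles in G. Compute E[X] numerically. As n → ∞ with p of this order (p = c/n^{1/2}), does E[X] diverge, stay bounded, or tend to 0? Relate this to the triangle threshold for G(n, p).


Number of potential triangles: C(226, 3) = 1898400.
Each occurs with probability p³ ≈ (0.466)³ ≈ 1.00956e-01.
By linearity: E[X] = C(226, 3)·p³ ≈ 1898400 · 1.00956e-01 ≈ 191654.573.
Since α = 1/2 < 1, p = c/n^{1/2} ≫ 1/n is above the triangle threshold p ~ 1/n. Asymptotically E[X] ~ (c³/6)·n^{3(1−α)} = (7³/6)·n^{1.5} → ∞; triangles are abundant w.h.p.

E[X] ≈ 191654.573; in regime p = Θ(1/n^{1/2}) E[X] diverges (above the triangle threshold p ~ 1/n).


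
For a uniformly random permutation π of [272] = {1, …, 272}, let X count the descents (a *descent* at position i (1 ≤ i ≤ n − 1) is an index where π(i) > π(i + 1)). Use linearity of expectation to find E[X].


Write X = Σ X_I over i = 1, …, 271, with X_I the indicator of one descent.
There are 271 indicators.
For each fixed i, the pair (π(i), π(i+1)) is a uniformly random ordered pair of distinct values from {1, …, 272}; by symmetry P[π(i) > π(i+1)] = 1/2.
By linearity: E[X] = 271 · (1/2) = (272 − 1) · (1/2) = 271/2 ≈ 135.500.

E[X] = 271/2 = 135.500.


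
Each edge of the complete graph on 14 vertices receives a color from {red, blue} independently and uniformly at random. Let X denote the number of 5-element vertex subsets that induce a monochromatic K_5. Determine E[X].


Let X = Σ_S X_S over the C(14, 5) = 2002 subsets S of size 5, where X_S = 1 if the K_5 on S is monochromatic.
For a fixed S, the K_5 on S has C(5, 2) = 10 edges. P[all 10 edges red] = (1/2)^10, and likewise for blue, so P[monochromatic] = 2·(1/2)^10 = 2^{1 − 10} = 1/512.
By linearity: E[X] = C(14, 5) · 2^{1 − 10} = 2002 · 1/512 = 1001/256.
Numerically: E[X] ≈ 3.9102.

E[X] = C(14,5)·2^(1−C(5,2)) = 1001/256 ≈ 3.9102.


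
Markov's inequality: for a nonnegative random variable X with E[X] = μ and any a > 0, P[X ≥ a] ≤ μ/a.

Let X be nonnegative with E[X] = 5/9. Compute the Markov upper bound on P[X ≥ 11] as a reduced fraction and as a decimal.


μ = E[X] = 5/9, a = 11.
Markov: P[X ≥ 11] ≤ μ/a = (5/9)/11 = 5/99.
Numerically: ≈ 0.050505.
(Since a = 11 > μ = 0.555556, the bound 5/99 is < 1 and informative.)

P[X ≥ 11] ≤ 5/99 ≈ 0.050505.


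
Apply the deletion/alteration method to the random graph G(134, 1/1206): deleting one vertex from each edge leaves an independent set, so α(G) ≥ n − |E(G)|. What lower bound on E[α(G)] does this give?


E[|E(G)|] = C(134, 2)·p = 8911 · (1/1206) = 133/18.
E[α(G)] ≥ n − E[|E(G)|] = 134 − 133/18 = 2279/18.
Numerically: ≈ 126.611.
(This is only a lower bound; the true E[α(G)] may be larger.)

E[α(G)] ≥ 2279/18 ≈ 126.611.


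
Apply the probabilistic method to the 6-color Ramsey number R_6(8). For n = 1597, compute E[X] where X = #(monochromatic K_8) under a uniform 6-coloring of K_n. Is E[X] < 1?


E[X] = C(1597, 8) · 6^{1 − 28} = 1031080153060953275445 · 6^{−27} = 1031080153060953275445/1023490369077469249536.
As a reduced fraction: E[X] = 38188153817072343535/37907050706572935168 ≈ 1.0074.
Is E[X] < 1? NO.
Since E[X] ≥ 1, the first-moment bound is inconclusive at n = 1597; it does NOT by itself certify R_6(8) > 1597.

E[X] = 38188153817072343535/37907050706572935168 ≈ 1.0074; E[X] ≥ 1; first-moment method inconclusive here.


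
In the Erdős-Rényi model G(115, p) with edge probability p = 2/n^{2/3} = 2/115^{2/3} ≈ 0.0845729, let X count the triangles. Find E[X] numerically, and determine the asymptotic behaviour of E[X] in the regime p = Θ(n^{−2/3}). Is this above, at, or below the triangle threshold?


Number of potential triangles: C(115, 3) = 246905.
Each occurs with probability p³ ≈ (0.0845729)³ ≈ 6.04914934e-04.
By linearity: E[X] = C(115, 3)·p³ ≈ 246905 · 6.04914934e-04 ≈ 149.356522.
Since α = 2/3 < 1, p = c/n^{2/3} ≫ 1/n is above the triangle threshold p ~ 1/n. Asymptotically E[X] ~ (c³/6)·n^{3(1−α)} = (2³/6)·n^{1} → ∞; triangles are abundant w.h.p.

E[X] ≈ 149.356522; in regime p = Θ(1/n^{2/3}) E[X] diverges (above the triangle threshold p ~ 1/n).


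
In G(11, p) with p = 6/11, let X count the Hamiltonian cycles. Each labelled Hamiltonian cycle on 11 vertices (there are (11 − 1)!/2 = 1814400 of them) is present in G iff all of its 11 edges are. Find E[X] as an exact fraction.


K_11 has (11 − 1)!/2 = 1814400 labelled Hamiltonian cycles.
For each such Hamiltonian cycle H, let X_H = 1 if all 11 edges of H are present in G. Then P[X_H = 1] = p^{11} = (6/11)^{11} = 362797056/285311670611.
By linearity: E[X] = Σ_H E[X_H] = 1814400 · p^{11} = 1814400 · 362797056/285311670611 = 658258978406400/285311670611.
Numerically: E[X] ≈ 2307.16.

E[X] = 1814400 · (6/11)^{11} = 658258978406400/285311670611 ≈ 2307.16.


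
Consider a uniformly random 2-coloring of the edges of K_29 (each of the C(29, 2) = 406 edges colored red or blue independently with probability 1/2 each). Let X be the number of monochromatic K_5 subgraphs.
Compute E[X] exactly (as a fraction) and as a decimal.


Let X = Σ_S X_S over the C(29, 5) = 118755 subsets S of size 5, where X_S = 1 if the K_5 on S is monochromatic.
For a fixed S, the K_5 on S has C(5, 2) = 10 edges. P[all 10 edges red] = (1/2)^10, and likewise for blue, so P[monochromatic] = 2·(1/2)^10 = 2^{1 − 10} = 1/512.
Summing: E[X] = C(29, 5) · 2^{1 − 10} = 118755 · 1/512 = 118755/512.
Numerically: E[X] ≈ 231.94336.

E[X] = C(29,5)·2^(1−C(5,2)) = 118755/512 ≈ 231.94336.


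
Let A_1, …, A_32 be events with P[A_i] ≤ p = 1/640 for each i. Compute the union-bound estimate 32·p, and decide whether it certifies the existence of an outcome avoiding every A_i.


Union bound: P[∪_{i=1}^{32} A_i] ≤ Σ_i P[A_i] ≤ 32·p = 32·(1/640) = 1/20.
Numerically: 1/20 ≈ 0.0500.
Is 1/20 < 1? YES.
Since P[∪ A_i] ≤ 1/20 < 1, the complement has P[∩ A_i^c] ≥ 1 − 1/20 = 19/20 > 0, so some outcome avoids every A_i.

32·p = 1/20 ≈ 0.0500; existence CERTIFIED by the union bound.


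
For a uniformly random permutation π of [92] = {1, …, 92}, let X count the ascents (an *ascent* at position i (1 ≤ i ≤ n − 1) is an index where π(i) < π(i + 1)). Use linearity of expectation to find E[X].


Write X = Σ X_I over i = 1, …, 91, with X_I the indicator of one ascent.
There are 91 indicators.
For each fixed i, the pair (π(i), π(i+1)) is a uniformly random ordered pair of distinct values from {1, …, 92}; by symmetry P[π(i) < π(i+1)] = 1/2.
By linearity: E[X] = 91 · (1/2) = (92 − 1) · (1/2) = 91/2 ≈ 45.500.

E[X] = 91/2 = 45.500.


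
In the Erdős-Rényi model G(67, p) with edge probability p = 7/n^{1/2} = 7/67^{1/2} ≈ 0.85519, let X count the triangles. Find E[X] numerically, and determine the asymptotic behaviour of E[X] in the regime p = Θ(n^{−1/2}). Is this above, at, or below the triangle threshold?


Number of potential triangles: C(67, 3) = 47905.
Each occurs with probability p³ ≈ (0.85519)³ ≈ 6.2543462e-01.
By linearity: E[X] = C(67, 3)·p³ ≈ 47905 · 6.2543462e-01 ≈ 29961.44538.
Since α = 1/2 < 1, p = c/n^{1/2} ≫ 1/n is above the triangle threshold p ~ 1/n. Asymptotically E[X] ~ (c³/6)·n^{3(1−α)} = (7³/6)·n^{1.5} → ∞; triangles are abundant w.h.p.

E[X] ≈ 29961.44538; in regime p = Θ(1/n^{1/2}) E[X] diverges (above the triangle threshold p ~ 1/n).


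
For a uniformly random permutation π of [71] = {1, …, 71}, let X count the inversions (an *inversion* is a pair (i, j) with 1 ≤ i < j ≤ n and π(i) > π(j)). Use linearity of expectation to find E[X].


Write X = Σ X_I over the C(71, 2) = 2485 pairs i < j, with X_I the indicator of one inversion.
There are 2485 indicators.
For each fixed pair i < j, the values π(i) and π(j) are two distinct elements of {1, …, 71} in uniformly random order; by symmetry P[π(i) > π(j)] = 1/2.
By linearity: E[X] = 2485 · (1/2) = C(71, 2) · (1/2) = 2485/2 = 2485/2 ≈ 1242.50000.

E[X] = 2485/2 = 1242.50000.


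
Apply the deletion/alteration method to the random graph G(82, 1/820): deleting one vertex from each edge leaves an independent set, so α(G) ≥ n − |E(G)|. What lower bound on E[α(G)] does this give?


E[|E(G)|] = C(82, 2)·p = 3321 · (1/820) = 81/20.
E[α(G)] ≥ n − E[|E(G)|] = 82 − 81/20 = 1559/20.
Numerically: ≈ 77.95000.
(This is only a lower bound; the true E[α(G)] may be larger.)

E[α(G)] ≥ 1559/20 ≈ 77.95000.


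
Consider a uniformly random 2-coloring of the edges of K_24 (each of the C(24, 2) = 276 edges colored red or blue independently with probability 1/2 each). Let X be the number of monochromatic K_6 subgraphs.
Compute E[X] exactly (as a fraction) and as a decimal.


Let X = Σ_S X_S over the C(24, 6) = 134596 subsets S of size 6, where X_S = 1 if the K_6 on S is monochromatic.
For a fixed S, the K_6 on S has C(6, 2) = 15 edges. P[all 15 edges red] = (1/2)^15, and likewise for blue, so P[monochromatic] = 2·(1/2)^15 = 2^{1 − 15} = 1/16384.
Summing: E[X] = C(24, 6) · 2^{1 − 15} = 134596 · 1/16384 = 33649/4096.
Numerically: E[X] ≈ 8.215.

E[X] = C(24,6)·2^(1−C(6,2)) = 33649/4096 ≈ 8.215.


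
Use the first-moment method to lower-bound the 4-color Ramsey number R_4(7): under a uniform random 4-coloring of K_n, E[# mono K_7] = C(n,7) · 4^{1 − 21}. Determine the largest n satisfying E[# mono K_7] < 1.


We need C(n, 7) · 4^{1 − 21} < 1, i.e. C(n, 7) < 4^{21 − 1} = 1099511627776.
Check values of n near the boundary:
  n = 179: C(179, 7) = 1037437234460; 1037437234460 < 1099511627776? YES
  n = 180: C(180, 7) = 1079414463600; 1079414463600 < 1099511627776? YES
  n = 181: C(181, 7) = 1122839183400; 1122839183400 < 1099511627776? NO
  n = 182: C(182, 7) = 1167752750736; 1167752750736 < 1099511627776? NO
The largest n with C(n, 7) < 1099511627776 is n = 180 (where E[X] = 67463403975/68719476736 ≈ 0.98172). Hence R_4(7) > 180, i.e. R_4(7) ≥ 181.

Largest n = 180; hence R_4(7) > 180.


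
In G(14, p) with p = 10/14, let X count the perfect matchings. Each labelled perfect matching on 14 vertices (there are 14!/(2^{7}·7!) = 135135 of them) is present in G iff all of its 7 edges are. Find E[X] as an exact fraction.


K_14 has 14!/(2^{7}·7!) = 135135 labelled perfect matchings.
For each such perfect matching H, let X_H = 1 if all 7 edges of H are present in G. Then P[X_H = 1] = p^{7} = (5/7)^{7} = 78125/823543.
Summing the indicators: E[X] = Σ_H E[X_H] = 135135 · p^{7} = 135135 · 78125/823543 = 1508203125/117649.
Numerically: E[X] ≈ 12819.5.

E[X] = 135135 · (5/7)^{7} = 1508203125/117649 ≈ 12819.5.


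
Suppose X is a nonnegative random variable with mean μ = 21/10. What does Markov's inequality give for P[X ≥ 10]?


μ = E[X] = 21/10, a = 10.
Markov: P[X ≥ 10] ≤ μ/a = (21/10)/10 = 21/100.
Numerically: ≈ 0.21000.
(Since a = 10 > μ = 2.10000, the bound 21/100 is < 1 and informative.)

P[X ≥ 10] ≤ 21/100 ≈ 0.21000.


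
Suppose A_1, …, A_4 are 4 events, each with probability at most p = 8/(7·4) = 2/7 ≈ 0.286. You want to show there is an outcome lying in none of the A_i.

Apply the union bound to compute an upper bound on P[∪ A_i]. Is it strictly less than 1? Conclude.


Union bound: P[∪_{i=1}^{4} A_i] ≤ Σ_i P[A_i] ≤ 4·p = 4·(2/7) = 8/7.
Numerically: 8/7 ≈ 1.143.
Is 8/7 < 1? NO.
Since the bound 8/7 is ≥ 1, the union bound is uninformative here; it does NOT by itself certify existence.

4·p = 8/7 ≈ 1.143; existence NOT certified by the union bound.


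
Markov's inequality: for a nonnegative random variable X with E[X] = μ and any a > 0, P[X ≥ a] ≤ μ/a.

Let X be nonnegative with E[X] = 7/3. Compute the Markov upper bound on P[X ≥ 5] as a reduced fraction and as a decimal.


μ = E[X] = 7/3, a = 5.
Markov: P[X ≥ 5] ≤ μ/a = (7/3)/5 = 7/15.
Numerically: ≈ 0.4667.
(Since a = 5 > μ = 2.3333, the bound 7/15 is < 1 and informative.)

P[X ≥ 5] ≤ 7/15 ≈ 0.4667.


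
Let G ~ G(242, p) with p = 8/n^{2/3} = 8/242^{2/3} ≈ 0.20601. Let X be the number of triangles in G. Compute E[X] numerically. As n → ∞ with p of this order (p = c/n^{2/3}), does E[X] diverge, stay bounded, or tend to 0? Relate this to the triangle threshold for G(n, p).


Number of potential triangles: C(242, 3) = 2332880.
Each occurs with probability p³ ≈ (0.20601)³ ≈ 8.7425722e-03.
By linearity: E[X] = C(242, 3)·p³ ≈ 2332880 · 8.7425722e-03 ≈ 20395.37190.
Since α = 2/3 < 1, p = c/n^{2/3} ≫ 1/n is above the triangle threshold p ~ 1/n. Asymptotically E[X] ~ (c³/6)·n^{3(1−α)} = (8³/6)·n^{1} → ∞; triangles are abundant w.h.p.

E[X] ≈ 20395.37190; in regime p = Θ(1/n^{2/3}) E[X] diverges (above the triangle threshold p ~ 1/n).


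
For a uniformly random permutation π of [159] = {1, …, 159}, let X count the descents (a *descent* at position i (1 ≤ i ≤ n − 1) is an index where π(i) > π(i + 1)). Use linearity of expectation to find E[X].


Write X = Σ X_I over i = 1, …, 158, with X_I the indicator of one descent.
There are 158 indicators.
For each fixed i, the pair (π(i), π(i+1)) is a uniformly random ordered pair of distinct values from {1, …, 159}; by symmetry P[π(i) > π(i+1)] = 1/2.
By linearity: E[X] = 158 · (1/2) = (159 − 1) · (1/2) = 79 ≈ 79.0000.

E[X] = 79 = 79.0000.


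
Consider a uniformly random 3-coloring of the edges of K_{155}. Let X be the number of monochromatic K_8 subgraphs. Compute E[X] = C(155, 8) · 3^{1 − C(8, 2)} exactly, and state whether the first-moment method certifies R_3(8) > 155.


E[X] = C(155, 8) · 3^{1 − 28} = 6876747915675 · 3^{−27} = 6876747915675/7625597484987.
As a reduced fraction: E[X] = 2292249305225/2541865828329 ≈ 0.9018.
Is E[X] < 1? YES.
Since E[X] < 1, there exists a 3-coloring of K_{155} with no monochromatic K_8; hence R_3(8) > 155.

E[X] = 2292249305225/2541865828329 ≈ 0.9018; E[X] < 1, so R_3(8) > 155.


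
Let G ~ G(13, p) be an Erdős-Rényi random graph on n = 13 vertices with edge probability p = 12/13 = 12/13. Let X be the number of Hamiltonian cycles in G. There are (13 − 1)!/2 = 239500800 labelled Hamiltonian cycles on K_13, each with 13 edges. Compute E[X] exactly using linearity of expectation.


K_13 has (13 − 1)!/2 = 239500800 labelled Hamiltonian cycles.
For each such Hamiltonian cycle H, let X_H = 1 if all 13 edges of H are present in G. Then P[X_H = 1] = p^{13} = (12/13)^{13} = 106993205379072/302875106592253.
Summing the indicators: E[X] = Σ_H E[X_H] = 239500800 · p^{13} = 239500800 · 106993205379072/302875106592253 = 25624958282852047257600/302875106592253.
Numerically: E[X] ≈ 8.46057e+07.

E[X] = 239500800 · (12/13)^{13} = 25624958282852047257600/302875106592253 ≈ 8.46057e+07.


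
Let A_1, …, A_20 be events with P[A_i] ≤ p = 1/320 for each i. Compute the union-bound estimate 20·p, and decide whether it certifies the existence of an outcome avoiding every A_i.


Union bound: P[∪_{i=1}^{20} A_i] ≤ Σ_i P[A_i] ≤ 20·p = 20·(1/320) = 1/16.
Numerically: 1/16 ≈ 0.0625.
Is 1/16 < 1? YES.
Since P[∪ A_i] ≤ 1/16 < 1, the complement has P[∩ A_i^c] ≥ 1 − 1/16 = 15/16 > 0, so some outcome avoids every A_i.

20·p = 1/16 ≈ 0.0625; existence CERTIFIED by the union bound.


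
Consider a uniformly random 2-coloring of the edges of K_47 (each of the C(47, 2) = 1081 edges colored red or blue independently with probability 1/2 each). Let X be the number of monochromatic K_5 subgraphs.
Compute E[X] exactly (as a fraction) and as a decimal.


Let X = Σ_S X_S over the C(47, 5) = 1533939 subsets S of size 5, where X_S = 1 if the K_5 on S is monochromatic.
For a fixed S, the K_5 on S has C(5, 2) = 10 edges. P[all 10 edges red] = (1/2)^10, and likewise for blue, so P[monochromatic] = 2·(1/2)^10 = 2^{1 − 10} = 1/512.
Summing: E[X] = C(47, 5) · 2^{1 − 10} = 1533939 · 1/512 = 1533939/512.
Numerically: E[X] ≈ 2995.975.

E[X] = C(47,5)·2^(1−C(5,2)) = 1533939/512 ≈ 2995.975.


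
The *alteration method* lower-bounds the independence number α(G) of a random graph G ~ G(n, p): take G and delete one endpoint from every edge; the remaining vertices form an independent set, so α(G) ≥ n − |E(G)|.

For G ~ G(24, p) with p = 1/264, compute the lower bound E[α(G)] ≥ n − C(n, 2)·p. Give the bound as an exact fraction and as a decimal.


E[|E(G)|] = C(24, 2)·p = 276 · (1/264) = 23/22.
E[α(G)] ≥ n − E[|E(G)|] = 24 − 23/22 = 505/22.
Numerically: ≈ 22.9545.
(This is only a lower bound; the true E[α(G)] may be larger.)

E[α(G)] ≥ 505/22 ≈ 22.9545.


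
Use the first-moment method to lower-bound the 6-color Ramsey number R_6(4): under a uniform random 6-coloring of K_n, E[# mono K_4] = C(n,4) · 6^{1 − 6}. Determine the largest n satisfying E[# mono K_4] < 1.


We need C(n, 4) · 6^{1 − 6} < 1, i.e. C(n, 4) < 6^{6 − 1} = 7776.
Check values of n near the boundary:
  n = 18: C(18, 4) = 3060; 3060 < 7776? YES
  n = 19: C(19, 4) = 3876; 3876 < 7776? YES
  n = 20: C(20, 4) = 4845; 4845 < 7776? YES
  n = 21: C(21, 4) = 5985; 5985 < 7776? YES
  n = 22: C(22, 4) = 7315; 7315 < 7776? YES
  n = 23: C(23, 4) = 8855; 8855 < 7776? NO
  n = 24: C(24, 4) = 10626; 10626 < 7776? NO
The largest n with C(n, 4) < 7776 is n = 22 (where E[X] = 7315/7776 ≈ 0.941). Hence R_6(4) > 22, i.e. R_6(4) ≥ 23.

Largest n = 22; hence R_6(4) > 22.


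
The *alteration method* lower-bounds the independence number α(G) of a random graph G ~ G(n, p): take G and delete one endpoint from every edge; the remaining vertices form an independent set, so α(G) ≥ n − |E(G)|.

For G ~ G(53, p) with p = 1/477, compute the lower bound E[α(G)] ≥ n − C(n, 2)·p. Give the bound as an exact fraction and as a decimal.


E[|E(G)|] = C(53, 2)·p = 1378 · (1/477) = 26/9.
E[α(G)] ≥ n − E[|E(G)|] = 53 − 26/9 = 451/9.
Numerically: ≈ 50.111.
(This is only a lower bound; the true E[α(G)] may be larger.)

E[α(G)] ≥ 451/9 ≈ 50.111.


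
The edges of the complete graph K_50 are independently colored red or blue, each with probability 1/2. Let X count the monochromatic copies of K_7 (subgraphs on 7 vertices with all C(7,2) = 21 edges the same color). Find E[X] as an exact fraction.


Let X = Σ_S X_S over the C(50, 7) = 99884400 subsets S of size 7, where X_S = 1 if the K_7 on S is monochromatic.
For a fixed S, the K_7 on S has C(7, 2) = 21 edges. P[all 21 edges red] = (1/2)^21, and likewise for blue, so P[monochromatic] = 2·(1/2)^21 = 2^{1 − 21} = 1/1048576.
Summing: E[X] = C(50, 7) · 2^{1 − 21} = 99884400 · 1/1048576 = 6242775/65536.
Numerically: E[X] ≈ 95.2572.

E[X] = C(50,7)·2^(1−C(7,2)) = 6242775/65536 ≈ 95.2572.


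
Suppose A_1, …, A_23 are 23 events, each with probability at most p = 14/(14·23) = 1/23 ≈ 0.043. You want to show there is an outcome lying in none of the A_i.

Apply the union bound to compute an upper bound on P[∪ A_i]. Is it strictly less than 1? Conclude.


Union bound: P[∪_{i=1}^{23} A_i] ≤ Σ_i P[A_i] ≤ 23·p = 23·(1/23) = 1.
Numerically: 1 ≈ 1.000.
Is 1 < 1? NO.
Since the bound 1 is ≥ 1, the union bound is uninformative here; it does NOT by itself certify existence.

23·p = 1 ≈ 1.000; existence NOT certified by the union bound.


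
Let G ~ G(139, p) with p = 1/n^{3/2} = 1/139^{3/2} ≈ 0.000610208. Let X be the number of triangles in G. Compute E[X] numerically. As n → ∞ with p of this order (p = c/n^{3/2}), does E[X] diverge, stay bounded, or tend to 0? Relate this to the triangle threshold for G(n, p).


Number of potential triangles: C(139, 3) = 437989.
Each occurs with probability p³ ≈ (0.000610208)³ ≈ 2.27213117e-10.
By linearity: E[X] = C(139, 3)·p³ ≈ 437989 · 2.27213117e-10 ≈ 0.000100.
Since α = 3/2 > 1, p = c/n^{3/2} = o(1/n) is below the triangle threshold p ~ 1/n. Asymptotically E[X] ~ (c³/6)·n^{3(1−α)} = (1³/6)·n^{-1.5} → 0, so by Markov's inequality G has no triangles w.h.p.

E[X] ≈ 0.000100; in regime p = Θ(1/n^{3/2}) E[X] tends to 0 (below the triangle threshold p ~ 1/n).


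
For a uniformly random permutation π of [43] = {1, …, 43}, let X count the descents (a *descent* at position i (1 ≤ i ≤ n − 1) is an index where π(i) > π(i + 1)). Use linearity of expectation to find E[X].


Write X = Σ X_I over i = 1, …, 42, with X_I the indicator of one descent.
There are 42 indicators.
For each fixed i, the pair (π(i), π(i+1)) is a uniformly random ordered pair of distinct values from {1, …, 43}; by symmetry P[π(i) > π(i+1)] = 1/2.
By linearity: E[X] = 42 · (1/2) = (43 − 1) · (1/2) = 21 ≈ 21.0000.

E[X] = 21 = 21.0000.


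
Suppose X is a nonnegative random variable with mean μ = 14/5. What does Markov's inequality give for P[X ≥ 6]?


μ = E[X] = 14/5, a = 6.
Markov: P[X ≥ 6] ≤ μ/a = (14/5)/6 = 7/15.
Numerically: ≈ 0.467.
(Since a = 6 > μ = 2.800, the bound 7/15 is < 1 and informative.)

P[X ≥ 6] ≤ 7/15 ≈ 0.467.


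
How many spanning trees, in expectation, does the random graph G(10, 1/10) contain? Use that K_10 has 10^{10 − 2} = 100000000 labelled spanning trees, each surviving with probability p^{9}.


K_10 has 10^{10 − 2} = 100000000 labelled spanning trees.
For each such spanning tree H, let X_H = 1 if all 9 edges of H are present in G. Then P[X_H = 1] = p^{9} = (1/10)^{9} = 1/1000000000.
By linearity of expectation: E[X] = Σ_H E[X_H] = 100000000 · p^{9} = 100000000 · 1/1000000000 = 1/10.
Numerically: E[X] ≈ 0.1.

E[X] = 100000000 · (1/10)^{9} = 1/10 ≈ 0.1.


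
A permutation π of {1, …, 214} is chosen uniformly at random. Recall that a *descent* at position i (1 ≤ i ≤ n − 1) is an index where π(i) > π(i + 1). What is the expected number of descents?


Write X = Σ X_I over i = 1, …, 213, with X_I the indicator of one descent.
There are 213 indicators.
For each fixed i, the pair (π(i), π(i+1)) is a uniformly random ordered pair of distinct values from {1, …, 214}; by symmetry P[π(i) > π(i+1)] = 1/2.
By linearity: E[X] = 213 · (1/2) = (214 − 1) · (1/2) = 213/2 ≈ 106.500000.

E[X] = 213/2 = 106.500000.


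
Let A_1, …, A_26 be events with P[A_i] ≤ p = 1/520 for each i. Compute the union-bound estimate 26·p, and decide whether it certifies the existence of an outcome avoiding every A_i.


Union bound: P[∪_{i=1}^{26} A_i] ≤ Σ_i P[A_i] ≤ 26·p = 26·(1/520) = 1/20.
Numerically: 1/20 ≈ 0.05000.
Is 1/20 < 1? YES.
Since P[∪ A_i] ≤ 1/20 < 1, the complement has P[∩ A_i^c] ≥ 1 − 1/20 = 19/20 > 0, so some outcome avoids every A_i.

26·p = 1/20 ≈ 0.05000; existence CERTIFIED by the union bound.


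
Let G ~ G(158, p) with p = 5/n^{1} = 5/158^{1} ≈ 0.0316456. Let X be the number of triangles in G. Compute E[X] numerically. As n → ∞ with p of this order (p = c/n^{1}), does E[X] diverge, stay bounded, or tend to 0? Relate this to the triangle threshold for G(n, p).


Number of potential triangles: C(158, 3) = 644956.
Each occurs with probability p³ ≈ (0.0316456)³ ≈ 3.16912050e-05.
By linearity: E[X] = C(158, 3)·p³ ≈ 644956 · 3.16912050e-05 ≈ 20.439433.
Here α = 1, so p = 5/n is exactly at the triangle threshold p ~ 1/n. Asymptotically E[X] → c³/6 = 5³/6 = 125/6 ≈ 20.833333, a bounded constant. In this regime the triangle count is asymptotically Poisson(c³/6).

E[X] ≈ 20.439433; in regime p = Θ(1/n^{1}) E[X] stays bounded (at the triangle threshold p ~ 1/n).


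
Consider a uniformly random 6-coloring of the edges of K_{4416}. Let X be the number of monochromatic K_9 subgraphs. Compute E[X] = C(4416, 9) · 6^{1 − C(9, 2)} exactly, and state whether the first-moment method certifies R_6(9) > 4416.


E[X] = C(4416, 9) · 6^{1 − 36} = 1745644609681318303205765440 · 6^{−35} = 1745644609681318303205765440/1719070799748422591028658176.
As a reduced fraction: E[X] = 27275697026270598487590085/26860481246069102984822784 ≈ 1.0154582.
Is E[X] < 1? NO.
Since E[X] ≥ 1, the first-moment bound is inconclusive at n = 4416; it does NOT by itself certify R_6(9) > 4416.

E[X] = 27275697026270598487590085/26860481246069102984822784 ≈ 1.0154582; E[X] ≥ 1; first-moment method inconclusive here.


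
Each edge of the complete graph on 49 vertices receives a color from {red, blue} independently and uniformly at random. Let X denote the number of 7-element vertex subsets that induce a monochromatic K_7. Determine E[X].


Let X = Σ_S X_S over the C(49, 7) = 85900584 subsets S of size 7, where X_S = 1 if the K_7 on S is monochromatic.
For a fixed S, the K_7 on S has C(7, 2) = 21 edges. P[all 21 edges red] = (1/2)^21, and likewise for blue, so P[monochromatic] = 2·(1/2)^21 = 2^{1 − 21} = 1/1048576.
By linearity: E[X] = C(49, 7) · 2^{1 − 21} = 85900584 · 1/1048576 = 10737573/131072.
Numerically: E[X] ≈ 81.9212.

E[X] = C(49,7)·2^(1−C(7,2)) = 10737573/131072 ≈ 81.9212.


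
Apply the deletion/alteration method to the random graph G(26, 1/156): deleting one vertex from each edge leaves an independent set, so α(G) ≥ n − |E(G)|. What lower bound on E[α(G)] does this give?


E[|E(G)|] = C(26, 2)·p = 325 · (1/156) = 25/12.
E[α(G)] ≥ n − E[|E(G)|] = 26 − 25/12 = 287/12.
Numerically: ≈ 23.91667.
(This is only a lower bound; the true E[α(G)] may be larger.)

E[α(G)] ≥ 287/12 ≈ 23.91667.


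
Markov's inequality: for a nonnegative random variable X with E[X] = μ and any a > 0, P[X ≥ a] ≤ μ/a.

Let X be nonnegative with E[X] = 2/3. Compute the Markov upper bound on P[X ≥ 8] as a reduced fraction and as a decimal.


μ = E[X] = 2/3, a = 8.
Markov: P[X ≥ 8] ≤ μ/a = (2/3)/8 = 1/12.
Numerically: ≈ 0.083.
(Since a = 8 > μ = 0.667, the bound 1/12 is < 1 and informative.)

P[X ≥ 8] ≤ 1/12 ≈ 0.083.


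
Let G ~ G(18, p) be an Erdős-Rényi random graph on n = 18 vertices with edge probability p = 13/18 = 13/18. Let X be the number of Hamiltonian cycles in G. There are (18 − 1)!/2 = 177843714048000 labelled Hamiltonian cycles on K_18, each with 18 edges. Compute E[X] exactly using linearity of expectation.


K_18 has (18 − 1)!/2 = 177843714048000 labelled Hamiltonian cycles.
For each such Hamiltonian cycle H, let X_H = 1 if all 18 edges of H are present in G. Then P[X_H = 1] = p^{18} = (13/18)^{18} = 112455406951957393129/39346408075296537575424.
By linearity of expectation: E[X] = Σ_H E[X_H] = 177843714048000 · p^{18} = 177843714048000 · 112455406951957393129/39346408075296537575424 = 1674446952588776589016668875/3294258113514384.
Numerically: E[X] ≈ 5.083e+11.

E[X] = 177843714048000 · (13/18)^{18} = 1674446952588776589016668875/3294258113514384 ≈ 5.083e+11.


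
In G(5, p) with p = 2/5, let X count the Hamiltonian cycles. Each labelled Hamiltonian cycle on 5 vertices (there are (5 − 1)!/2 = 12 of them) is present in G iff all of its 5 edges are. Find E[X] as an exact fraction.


K_5 has (5 − 1)!/2 = 12 labelled Hamiltonian cycles.
For each such Hamiltonian cycle H, let X_H = 1 if all 5 edges of H are present in G. Then P[X_H = 1] = p^{5} = (2/5)^{5} = 32/3125.
By linearity: E[X] = Σ_H E[X_H] = 12 · p^{5} = 12 · 32/3125 = 384/3125.
Numerically: E[X] ≈ 0.123.

E[X] = 12 · (2/5)^{5} = 384/3125 ≈ 0.123.


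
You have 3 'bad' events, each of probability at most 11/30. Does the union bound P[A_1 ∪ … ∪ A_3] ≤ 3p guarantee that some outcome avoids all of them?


Union bound: P[∪_{i=1}^{3} A_i] ≤ Σ_i P[A_i] ≤ 3·p = 3·(11/30) = 11/10.
Numerically: 11/10 ≈ 1.1000.
Is 11/10 < 1? NO.
Since the bound 11/10 is ≥ 1, the union bound is uninformative here; it does NOT by itself certify existence.

3·p = 11/10 ≈ 1.1000; existence NOT certified by the union bound.


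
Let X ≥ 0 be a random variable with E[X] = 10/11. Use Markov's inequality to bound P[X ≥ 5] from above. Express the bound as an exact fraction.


μ = E[X] = 10/11, a = 5.
Markov: P[X ≥ 5] ≤ μ/a = (10/11)/5 = 2/11.
Numerically: ≈ 0.182.
(Since a = 5 > μ = 0.909, the bound 2/11 is < 1 and informative.)

P[X ≥ 5] ≤ 2/11 ≈ 0.182.


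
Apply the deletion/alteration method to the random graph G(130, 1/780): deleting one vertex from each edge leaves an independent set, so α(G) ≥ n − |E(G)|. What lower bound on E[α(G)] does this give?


E[|E(G)|] = C(130, 2)·p = 8385 · (1/780) = 43/4.
E[α(G)] ≥ n − E[|E(G)|] = 130 − 43/4 = 477/4.
Numerically: ≈ 119.25000.
(This is only a lower bound; the true E[α(G)] may be larger.)

E[α(G)] ≥ 477/4 ≈ 119.25000.


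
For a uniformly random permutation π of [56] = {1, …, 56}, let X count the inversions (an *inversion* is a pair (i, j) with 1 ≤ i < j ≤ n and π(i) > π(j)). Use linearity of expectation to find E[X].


Write X = Σ X_I over the C(56, 2) = 1540 pairs i < j, with X_I the indicator of one inversion.
There are 1540 indicators.
For each fixed pair i < j, the values π(i) and π(j) are two distinct elements of {1, …, 56} in uniformly random order; by symmetry P[π(i) > π(j)] = 1/2.
By linearity: E[X] = 1540 · (1/2) = C(56, 2) · (1/2) = 1540/2 = 770 ≈ 770.0000.

E[X] = 770 = 770.0000.


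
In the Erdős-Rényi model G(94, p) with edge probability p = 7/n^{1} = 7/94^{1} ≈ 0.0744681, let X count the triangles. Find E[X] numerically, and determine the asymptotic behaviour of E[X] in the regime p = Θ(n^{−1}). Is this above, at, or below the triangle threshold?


Number of potential triangles: C(94, 3) = 134044.
Each occurs with probability p³ ≈ (0.0744681)³ ≈ 4.12962446e-04.
By linearity: E[X] = C(94, 3)·p³ ≈ 134044 · 4.12962446e-04 ≈ 55.355138.
Here α = 1, so p = 7/n is exactly at the triangle threshold p ~ 1/n. Asymptotically E[X] → c³/6 = 7³/6 = 343/6 ≈ 57.166667, a bounded constant. In this regime the triangle count is asymptotically Poisson(c³/6).

E[X] ≈ 55.355138; in regime p = Θ(1/n^{1}) E[X] stays bounded (at the triangle threshold p ~ 1/n).


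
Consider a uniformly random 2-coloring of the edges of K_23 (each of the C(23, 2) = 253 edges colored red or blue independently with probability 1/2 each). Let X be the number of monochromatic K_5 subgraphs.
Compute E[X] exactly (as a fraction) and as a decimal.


Let X = Σ_S X_S over the C(23, 5) = 33649 subsets S of size 5, where X_S = 1 if the K_5 on S is monochromatic.
For a fixed S, the K_5 on S has C(5, 2) = 10 edges. P[all 10 edges red] = (1/2)^10, and likewise for blue, so P[monochromatic] = 2·(1/2)^10 = 2^{1 − 10} = 1/512.
By linearity: E[X] = C(23, 5) · 2^{1 − 10} = 33649 · 1/512 = 33649/512.
Numerically: E[X] ≈ 65.72070.

E[X] = C(23,5)·2^(1−C(5,2)) = 33649/512 ≈ 65.72070.


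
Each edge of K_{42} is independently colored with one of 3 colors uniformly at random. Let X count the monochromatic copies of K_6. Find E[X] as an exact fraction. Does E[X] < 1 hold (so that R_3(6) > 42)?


E[X] = C(42, 6) · 3^{1 − 15} = 5245786 · 3^{−14} = 5245786/4782969.
As a reduced fraction: E[X] = 5245786/4782969 ≈ 1.096764.
Is E[X] < 1? NO.
Since E[X] ≥ 1, the first-moment bound is inconclusive at n = 42; it does NOT by itself certify R_3(6) > 42.

E[X] = 5245786/4782969 ≈ 1.096764; E[X] ≥ 1; first-moment method inconclusive here.


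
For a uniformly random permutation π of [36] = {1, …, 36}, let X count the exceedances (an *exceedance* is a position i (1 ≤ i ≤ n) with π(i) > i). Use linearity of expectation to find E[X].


Write X = Σ_{i=1}^{36} X_i, where X_i = 1_{π(i) > i}.
For each fixed i, π(i) is uniform over {1, …, 36} (marginal of a uniform permutation), so P[π(i) > i] = (n − i)/n. Summing: Σ_{i=1}^{36} (n − i)/n = (0 + 1 + … + 35)/36 = 36(36 − 1)/(2·36) = (36 − 1)/2.
Hence E[X] = Σ_{i=1}^{36} (36 − i)/36 = 35/2 ≈ 17.50000.

E[X] = 35/2 = 17.50000.


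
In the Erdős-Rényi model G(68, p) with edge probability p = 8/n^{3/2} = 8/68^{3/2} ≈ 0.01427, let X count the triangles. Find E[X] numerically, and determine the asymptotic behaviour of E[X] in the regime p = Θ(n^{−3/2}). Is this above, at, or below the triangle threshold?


Number of potential triangles: C(68, 3) = 50116.
Each occurs with probability p³ ≈ (0.01427)³ ≈ 2.903888e-06.
By linearity: E[X] = C(68, 3)·p³ ≈ 50116 · 2.903888e-06 ≈ 0.1455.
Since α = 3/2 > 1, p = c/n^{3/2} = o(1/n) is below the triangle threshold p ~ 1/n. Asymptotically E[X] ~ (c³/6)·n^{3(1−α)} = (8³/6)·n^{-1.5} → 0, so by Markov's inequality G has no triangles w.h.p.

E[X] ≈ 0.1455; in regime p = Θ(1/n^{3/2}) E[X] tends to 0 (below the triangle threshold p ~ 1/n).


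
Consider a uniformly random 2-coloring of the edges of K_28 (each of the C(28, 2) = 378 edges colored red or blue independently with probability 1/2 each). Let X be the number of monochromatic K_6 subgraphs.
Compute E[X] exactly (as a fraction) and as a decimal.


Let X = Σ_S X_S over the C(28, 6) = 376740 subsets S of size 6, where X_S = 1 if the K_6 on S is monochromatic.
For a fixed S, the K_6 on S has C(6, 2) = 15 edges. P[all 15 edges red] = (1/2)^15, and likewise for blue, so P[monochromatic] = 2·(1/2)^15 = 2^{1 − 15} = 1/16384.
By linearity: E[X] = C(28, 6) · 2^{1 − 15} = 376740 · 1/16384 = 94185/4096.
Numerically: E[X] ≈ 22.9944.

E[X] = C(28,6)·2^(1−C(6,2)) = 94185/4096 ≈ 22.9944.


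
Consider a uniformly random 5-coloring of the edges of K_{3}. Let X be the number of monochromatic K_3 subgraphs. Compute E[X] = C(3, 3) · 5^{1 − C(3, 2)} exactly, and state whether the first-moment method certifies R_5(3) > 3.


E[X] = C(3, 3) · 5^{1 − 3} = 1 · 5^{−2} = 1/25.
As a reduced fraction: E[X] = 1/25 ≈ 0.040.
Is E[X] < 1? YES.
Since E[X] < 1, there exists a 5-coloring of K_{3} with no monochromatic K_3; hence R_5(3) > 3.

E[X] = 1/25 ≈ 0.040; E[X] < 1, so R_5(3) > 3.


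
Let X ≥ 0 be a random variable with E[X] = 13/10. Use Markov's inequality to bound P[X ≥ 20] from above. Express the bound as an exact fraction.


μ = E[X] = 13/10, a = 20.
Markov: P[X ≥ 20] ≤ μ/a = (13/10)/20 = 13/200.
Numerically: ≈ 0.065.
(Since a = 20 > μ = 1.300, the bound 13/200 is < 1 and informative.)

P[X ≥ 20] ≤ 13/200 ≈ 0.065.


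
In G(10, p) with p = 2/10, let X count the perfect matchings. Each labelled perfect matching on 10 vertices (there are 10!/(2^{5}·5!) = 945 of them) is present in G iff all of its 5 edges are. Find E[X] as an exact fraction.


K_10 has 10!/(2^{5}·5!) = 945 labelled perfect matchings.
For each such perfect matching H, let X_H = 1 if all 5 edges of H are present in G. Then P[X_H = 1] = p^{5} = (1/5)^{5} = 1/3125.
Summing the indicators: E[X] = Σ_H E[X_H] = 945 · p^{5} = 945 · 1/3125 = 189/625.
Numerically: E[X] ≈ 0.302.

E[X] = 945 · (1/5)^{5} = 189/625 ≈ 0.302.


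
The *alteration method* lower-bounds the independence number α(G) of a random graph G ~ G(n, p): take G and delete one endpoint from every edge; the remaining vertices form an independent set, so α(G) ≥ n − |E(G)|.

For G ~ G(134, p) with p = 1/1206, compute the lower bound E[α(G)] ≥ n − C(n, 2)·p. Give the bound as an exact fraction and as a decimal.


E[|E(G)|] = C(134, 2)·p = 8911 · (1/1206) = 133/18.
E[α(G)] ≥ n − E[|E(G)|] = 134 − 133/18 = 2279/18.
Numerically: ≈ 126.611111.
(This is only a lower bound; the true E[α(G)] may be larger.)

E[α(G)] ≥ 2279/18 ≈ 126.611111.


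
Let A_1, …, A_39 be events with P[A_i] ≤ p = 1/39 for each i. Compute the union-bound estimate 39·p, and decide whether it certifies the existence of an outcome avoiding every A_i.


Union bound: P[∪_{i=1}^{39} A_i] ≤ Σ_i P[A_i] ≤ 39·p = 39·(1/39) = 1.
Numerically: 1 ≈ 1.0000.
Is 1 < 1? NO.
Since the bound 1 is ≥ 1, the union bound is uninformative here; it does NOT by itself certify existence.

39·p = 1 ≈ 1.0000; existence NOT certified by the union bound.


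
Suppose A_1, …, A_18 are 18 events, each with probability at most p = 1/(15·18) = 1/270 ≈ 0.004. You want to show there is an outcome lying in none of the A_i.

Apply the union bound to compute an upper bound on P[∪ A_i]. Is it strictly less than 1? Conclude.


Union bound: P[∪_{i=1}^{18} A_i] ≤ Σ_i P[A_i] ≤ 18·p = 18·(1/270) = 1/15.
Numerically: 1/15 ≈ 0.067.
Is 1/15 < 1? YES.
Since P[∪ A_i] ≤ 1/15 < 1, the complement has P[∩ A_i^c] ≥ 1 − 1/15 = 14/15 > 0, so some outcome avoids every A_i.

18·p = 1/15 ≈ 0.067; existence CERTIFIED by the union bound.


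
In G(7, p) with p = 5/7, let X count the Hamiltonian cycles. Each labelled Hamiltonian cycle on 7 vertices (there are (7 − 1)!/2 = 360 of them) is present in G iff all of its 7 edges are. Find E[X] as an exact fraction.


K_7 has (7 − 1)!/2 = 360 labelled Hamiltonian cycles.
For each such Hamiltonian cycle H, let X_H = 1 if all 7 edges of H are present in G. Then P[X_H = 1] = p^{7} = (5/7)^{7} = 78125/823543.
By linearity: E[X] = Σ_H E[X_H] = 360 · p^{7} = 360 · 78125/823543 = 28125000/823543.
Numerically: E[X] ≈ 34.15.

E[X] = 360 · (5/7)^{7} = 28125000/823543 ≈ 34.15.


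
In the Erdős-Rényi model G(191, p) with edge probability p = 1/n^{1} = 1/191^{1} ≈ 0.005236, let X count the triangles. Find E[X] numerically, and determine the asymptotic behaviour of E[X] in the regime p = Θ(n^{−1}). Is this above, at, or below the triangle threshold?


Number of potential triangles: C(191, 3) = 1143135.
Each occurs with probability p³ ≈ (0.005236)³ ≈ 1.435159e-07.
By linearity: E[X] = C(191, 3)·p³ ≈ 1143135 · 1.435159e-07 ≈ 0.1641.
Here α = 1, so p = 1/n is exactly at the triangle threshold p ~ 1/n. Asymptotically E[X] → c³/6 = 1³/6 = 1/6 ≈ 0.1667, a bounded constant. In this regime the triangle count is asymptotically Poisson(c³/6).

E[X] ≈ 0.1641; in regime p = Θ(1/n^{1}) E[X] stays bounded (at the triangle threshold p ~ 1/n).
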